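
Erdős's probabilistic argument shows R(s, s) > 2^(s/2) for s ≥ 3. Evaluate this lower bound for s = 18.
2^(18/2) = 512; so R(18, 18) > 512

Colour each edge of K_n uniformly at random with red/blue. The expected number of monochromatic K_18 is C(n, 18) · 2 · 2^(−C(18,2)). If C(n, 18) · 2^(1 − C(18,2)) < 1, then with positive probability no monochromatic K_18 exists, so R(18, 18) > n. The standard estimate C(n, 18) ≤ n^18/18! shows this inequality holds whenever n ≤ 2^(18/2) (since 18! · 2^(C(18,2) − 1) > 2^(18^2/2) ≥ n^18). Hence R(18, 18) > 2^(18/2) = 512.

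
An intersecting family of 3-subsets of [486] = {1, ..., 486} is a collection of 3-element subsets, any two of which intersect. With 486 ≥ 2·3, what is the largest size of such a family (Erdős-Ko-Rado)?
max |F| = C(485, 2) = 117370

Erdős-Ko-Rado (1961): when n ≥ 2k, max |F| = C(n−1, k−1). The bound is attained by the star {A : i ∈ A} for any fixed i ∈ [n]. Here C(486−1, 3−1) = C(485, 2) = 117370.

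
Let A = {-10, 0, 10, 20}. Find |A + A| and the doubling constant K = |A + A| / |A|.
K = |A + A| / |A| = 7/4

Enumerate A + A = {a + b : a, b ∈ A}. With |A| = 4, there are |A|^2 = 16 ordered sum pairs; collecting distinct values, A + A = {-20, -10, 0, 10, 20, 30, 40}, so |A + A| = 7. Thus K = 7/4. Here |A + A| = 2|A| − 1 = 7, the minimum possible — so K = 7/4 is minimal, which holds iff A is an arithmetic progression.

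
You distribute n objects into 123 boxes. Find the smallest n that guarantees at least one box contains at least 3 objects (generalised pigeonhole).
n = (3 − 1)·123 + 1 = 247

By the generalised pigeonhole principle, to guarantee some box contains ≥ r objects we need more than (r − 1) · k objects total. Threshold: n = (r − 1) · k + 1. With r = 3 and k = 123: n = 2 · 123 + 1 = 246 + 1 = 247. For n = 246 = 2 · 123, we can put exactly 2 objects in every box, avoiding 3 in any single one — so 247 is tight.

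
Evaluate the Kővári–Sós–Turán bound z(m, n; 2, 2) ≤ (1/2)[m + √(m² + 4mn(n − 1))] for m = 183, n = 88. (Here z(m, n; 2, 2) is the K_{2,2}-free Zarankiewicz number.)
z(183, 88; 2, 2) ≤ (1/2)[183 + √(183² + 4·183·88·87)] = (1/2)[183 + √5637681] = 1278.6901

Kővári–Sós–Turán: let r_1, ..., r_183 be the row sums and z = Σ r_i the total number of 1s. Each pair of columns can share at most one row with both entries 1 (else a 2×2 all-ones block appears), so Σ_i C(r_i, 2) ≤ C(88, 2) = 3828. By convexity Σ_i C(r_i, 2) ≥ 183·C(z/183, 2) = z(z − 183)/(2·183), giving z² − 183z − 183·88·87 ≤ 0 and hence z ≤ (1/2)[183 + √(33489 + 4·1401048)] = (1/2)[183 + √5637681] ≈ (1/2)(183 + 2374.3801) = 1278.6901.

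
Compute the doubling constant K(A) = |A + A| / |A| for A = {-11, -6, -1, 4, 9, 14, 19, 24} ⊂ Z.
K = |A + A| / |A| = 15/8

Enumerate A + A = {a + b : a, b ∈ A}. With |A| = 8, there are |A|^2 = 64 ordered sum pairs; collecting distinct values, A + A = {-22, -17, -12, -7, -2, 3, 8, 13, 18, 23, 28, 33, 38, 43, 48}, so |A + A| = 15. Thus K = 15/8. Here |A + A| = 2|A| − 1 = 15, the minimum possible — so K = 15/8 is minimal, which holds iff A is an arithmetic progression.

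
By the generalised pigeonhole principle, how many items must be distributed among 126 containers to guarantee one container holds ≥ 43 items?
n = (43 − 1)·126 + 1 = 5293

By the generalised pigeonhole principle, to guarantee some box contains ≥ r objects we need more than (r − 1) · k objects total. Threshold: n = (r − 1) · k + 1. With r = 43 and k = 126: n = 42 · 126 + 1 = 5292 + 1 = 5293. For n = 5292 = 42 · 126, we can put exactly 42 objects in every box, avoiding 43 in any single one — so 5293 is tight.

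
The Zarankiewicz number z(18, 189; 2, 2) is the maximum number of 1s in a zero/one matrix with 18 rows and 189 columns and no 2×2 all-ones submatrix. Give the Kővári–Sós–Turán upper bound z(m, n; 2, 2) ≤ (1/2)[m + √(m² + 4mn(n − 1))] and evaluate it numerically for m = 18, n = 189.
z(18, 189; 2, 2) ≤ (1/2)[18 + √(18² + 4·18·189·188)] = (1/2)[18 + √2558628] = 808.7856

Kővári–Sós–Turán: let r_1, ..., r_18 be the row sums and z = Σ r_i the total number of 1s. Each pair of columns can share at most one row with both entries 1 (else a 2×2 all-ones block appears), so Σ_i C(r_i, 2) ≤ C(189, 2) = 17766. By convexity Σ_i C(r_i, 2) ≥ 18·C(z/18, 2) = z(z − 18)/(2·18), giving z² − 18z − 18·189·188 ≤ 0 and hence z ≤ (1/2)[18 + √(324 + 4·639576)] = (1/2)[18 + √2558628] ≈ (1/2)(18 + 1599.5712) = 808.7856.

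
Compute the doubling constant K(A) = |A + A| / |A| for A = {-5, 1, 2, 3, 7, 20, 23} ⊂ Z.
K = |A + A| / |A| = 26/7

Enumerate A + A = {a + b : a, b ∈ A}. With |A| = 7, there are |A|^2 = 49 ordered sum pairs; collecting distinct values, A + A = {-10, -4, -3, -2, 2, 3, 4, 5, 6, 8, 9, 10, 14, 15, 18, 21, 22, 23, 24, 25, 26, 27, 30, 40, 43, 46}, so |A + A| = 26. Thus K = 26/7. For comparison, the minimum possible |A + A| over all 7-element sets is 2·7 − 1 = 13 (so min K = 13/7), attained only by arithmetic progressions.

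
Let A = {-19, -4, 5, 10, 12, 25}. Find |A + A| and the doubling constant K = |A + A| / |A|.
K = |A + A| / |A| = 20/6 = 10/3

Enumerate A + A = {a + b : a, b ∈ A}. With |A| = 6, there are |A|^2 = 36 ordered sum pairs; collecting distinct values, A + A = {-38, -23, -14, -9, -8, -7, 1, 6, 8, 10, 15, 17, 20, 21, 22, 24, 30, 35, 37, 50}, so |A + A| = 20. Thus K = 20/6 = 10/3. For comparison, the minimum possible |A + A| over all 6-element sets is 2·6 − 1 = 11 (so min K = 11/6), attained only by arithmetic progressions.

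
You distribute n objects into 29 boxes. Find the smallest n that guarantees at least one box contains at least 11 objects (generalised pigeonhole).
n = (11 − 1)·29 + 1 = 291

By the generalised pigeonhole principle, to guarantee some box contains ≥ r objects we need more than (r − 1) · k objects total. Threshold: n = (r − 1) · k + 1. With r = 11 and k = 29: n = 10 · 29 + 1 = 290 + 1 = 291. For n = 290 = 10 · 29, we can put exactly 10 objects in every box, avoiding 11 in any single one — so 291 is tight.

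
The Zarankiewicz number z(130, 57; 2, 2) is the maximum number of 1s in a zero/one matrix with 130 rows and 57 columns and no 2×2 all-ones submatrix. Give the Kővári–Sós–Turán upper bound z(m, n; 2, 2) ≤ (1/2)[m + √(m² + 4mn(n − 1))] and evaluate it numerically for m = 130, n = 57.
z(130, 57; 2, 2) ≤ (1/2)[130 + √(130² + 4·130·57·56)] = (1/2)[130 + √1676740] = 712.445

Kővári–Sós–Turán: let r_1, ..., r_130 be the row sums and z = Σ r_i the total number of 1s. Each pair of columns can share at most one row with both entries 1 (else a 2×2 all-ones block appears), so Σ_i C(r_i, 2) ≤ C(57, 2) = 1596. By convexity Σ_i C(r_i, 2) ≥ 130·C(z/130, 2) = z(z − 130)/(2·130), giving z² − 130z − 130·57·56 ≤ 0 and hence z ≤ (1/2)[130 + √(16900 + 4·414960)] = (1/2)[130 + √1676740] ≈ (1/2)(130 + 1294.89) = 712.445.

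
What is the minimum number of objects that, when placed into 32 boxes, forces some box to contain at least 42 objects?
n = (42 − 1)·32 + 1 = 1313

By the generalised pigeonhole principle, to guarantee some box contains ≥ r objects we need more than (r − 1) · k objects total. Threshold: n = (r − 1) · k + 1. With r = 42 and k = 32: n = 41 · 32 + 1 = 1312 + 1 = 1313. For n = 1312 = 41 · 32, we can put exactly 41 objects in every box, avoiding 42 in any single one — so 1313 is tight.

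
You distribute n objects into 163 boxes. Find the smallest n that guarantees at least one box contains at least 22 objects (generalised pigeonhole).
n = (22 − 1)·163 + 1 = 3424

By the generalised pigeonhole principle, to guarantee some box contains ≥ r objects we need more than (r − 1) · k objects total. Threshold: n = (r − 1) · k + 1. With r = 22 and k = 163: n = 21 · 163 + 1 = 3423 + 1 = 3424. For n = 3423 = 21 · 163, we can put exactly 21 objects in every box, avoiding 22 in any single one — so 3424 is tight.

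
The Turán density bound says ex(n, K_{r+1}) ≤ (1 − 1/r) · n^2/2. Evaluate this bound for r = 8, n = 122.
Turán density bound = (7/8) · 122^2/2 = 26047/4 ≈ 6511.75

Turán's theorem: ex(n, K_{r+1}) is achieved by the complete r-partite Turán graph T(n, r) with parts as balanced as possible, and is at most (1 − 1/r) · n^2/2. For r = 8, n = 122: the density bound is (7/8) · 14884/2 = 26047/4 ≈ 6511.75. The integer-valued extremum is e(T(122, 8)) = 6511, which is strictly less than the density bound 26047/4 since 8 ∤ 122 (the parts of T(122, 8) cannot all be equal).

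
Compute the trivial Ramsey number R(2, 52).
R(2, 52) = 52

R(2, k) = k for all k ≥ 2: in a 2-colouring of K_k, either some edge is red (a red K_2) or all edges are blue (a blue K_k). And K_{51} coloured all-blue has no blue K_52, so R(2, 52) > 51. Hence R(2, 52) = 52.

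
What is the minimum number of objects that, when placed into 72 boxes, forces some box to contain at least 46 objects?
n = (46 − 1)·72 + 1 = 3241

By the generalised pigeonhole principle, to guarantee some box contains ≥ r objects we need more than (r − 1) · k objects total. Threshold: n = (r − 1) · k + 1. With r = 46 and k = 72: n = 45 · 72 + 1 = 3240 + 1 = 3241. For n = 3240 = 45 · 72, we can put exactly 45 objects in every box, avoiding 46 in any single one — so 3241 is tight.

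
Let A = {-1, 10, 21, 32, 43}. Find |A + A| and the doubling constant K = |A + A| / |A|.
K = |A + A| / |A| = 9/5

Enumerate A + A = {a + b : a, b ∈ A}. With |A| = 5, there are |A|^2 = 25 ordered sum pairs; collecting distinct values, A + A = {-2, 9, 20, 31, 42, 53, 64, 75, 86}, so |A + A| = 9. Thus K = 9/5. Here |A + A| = 2|A| − 1 = 9, the minimum possible — so K = 9/5 is minimal, which holds iff A is an arithmetic progression.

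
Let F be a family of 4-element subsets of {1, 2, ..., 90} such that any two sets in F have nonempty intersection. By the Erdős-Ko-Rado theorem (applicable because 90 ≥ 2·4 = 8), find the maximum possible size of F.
max |F| = C(89, 3) = 113564

The Erdős-Ko-Rado theorem states: for n ≥ 2k, an intersecting family of k-subsets of an n-element set has size at most C(n − 1, k − 1), with equality for 'star' families {A ⊆ [n] : |A| = k, i ∈ A} (fix an element i). For n = 90, k = 4: C(89, 3) = 113564.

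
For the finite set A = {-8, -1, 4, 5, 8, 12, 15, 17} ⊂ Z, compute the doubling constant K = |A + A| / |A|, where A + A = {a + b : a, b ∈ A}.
K = |A + A| / |A| = 30/8 = 15/4

Enumerate A + A = {a + b : a, b ∈ A}. With |A| = 8, there are |A|^2 = 64 ordered sum pairs; collecting distinct values, A + A = {-16, -9, -4, -3, -2, 0, 3, 4, 7, 8, 9, 10, 11, 12, 13, 14, 16, 17, 19, 20, 21, 22, 23, 24, 25, 27, 29, 30, 32, 34}, so |A + A| = 30. Thus K = 30/8 = 15/4. For comparison, the minimum possible |A + A| over all 8-element sets is 2·8 − 1 = 15 (so min K = 15/8), attained only by arithmetic progressions.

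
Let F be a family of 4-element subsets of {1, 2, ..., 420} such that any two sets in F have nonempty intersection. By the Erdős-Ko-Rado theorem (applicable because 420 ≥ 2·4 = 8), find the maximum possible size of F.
max |F| = C(419, 3) = 12172369

The Erdős-Ko-Rado theorem states: for n ≥ 2k, an intersecting family of k-subsets of an n-element set has size at most C(n − 1, k − 1), with equality for 'star' families {A ⊆ [n] : |A| = k, i ∈ A} (fix an element i). For n = 420, k = 4: C(419, 3) = 12172369.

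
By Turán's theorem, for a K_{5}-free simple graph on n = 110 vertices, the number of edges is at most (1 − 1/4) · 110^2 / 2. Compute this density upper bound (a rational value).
Turán density bound = (3/4) · 110^2/2 = 9075/2 ≈ 4537.5

Turán's theorem: ex(n, K_{r+1}) is achieved by the complete r-partite Turán graph T(n, r) with parts as balanced as possible, and is at most (1 − 1/r) · n^2/2. For r = 4, n = 110: the density bound is (3/4) · 12100/2 = 9075/2 ≈ 4537.5. The integer-valued extremum is e(T(110, 4)) = 4537, which is strictly less than the density bound 9075/2 since 4 ∤ 110 (the parts of T(110, 4) cannot all be equal).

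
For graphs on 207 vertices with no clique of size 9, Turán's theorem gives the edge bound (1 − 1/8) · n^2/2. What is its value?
Turán density bound = (7/8) · 207^2/2 = 299943/16 ≈ 18746.4375

Turán's theorem: ex(n, K_{r+1}) is achieved by the complete r-partite Turán graph T(n, r) with parts as balanced as possible, and is at most (1 − 1/r) · n^2/2. For r = 8, n = 207: the density bound is (7/8) · 42849/2 = 299943/16 ≈ 18746.4375. The integer-valued extremum is e(T(207, 8)) = 18746, which is strictly less than the density bound 299943/16 since 8 ∤ 207 (the parts of T(207, 8) cannot all be equal).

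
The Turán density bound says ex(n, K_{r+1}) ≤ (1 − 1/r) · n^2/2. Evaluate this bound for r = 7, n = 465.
Turán density bound = (6/7) · 465^2/2 = 648675/7 ≈ 92667.8571

Turán's theorem: ex(n, K_{r+1}) is achieved by the complete r-partite Turán graph T(n, r) with parts as balanced as possible, and is at most (1 − 1/r) · n^2/2. For r = 7, n = 465: the density bound is (6/7) · 216225/2 = 648675/7 ≈ 92667.8571. The integer-valued extremum is e(T(465, 7)) = 92667, which is strictly less than the density bound 648675/7 since 7 ∤ 465 (the parts of T(465, 7) cannot all be equal).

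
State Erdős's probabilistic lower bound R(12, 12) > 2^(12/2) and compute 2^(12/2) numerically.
2^(12/2) = 64; so R(12, 12) > 64

Colour each edge of K_n uniformly at random with red/blue. The expected number of monochromatic K_12 is C(n, 12) · 2 · 2^(−C(12,2)). If C(n, 12) · 2^(1 − C(12,2)) < 1, then with positive probability no monochromatic K_12 exists, so R(12, 12) > n. The standard estimate C(n, 12) ≤ n^12/12! shows this inequality holds whenever n ≤ 2^(12/2) (since 12! · 2^(C(12,2) − 1) > 2^(12^2/2) ≥ n^12). Hence R(12, 12) > 2^(12/2) = 64.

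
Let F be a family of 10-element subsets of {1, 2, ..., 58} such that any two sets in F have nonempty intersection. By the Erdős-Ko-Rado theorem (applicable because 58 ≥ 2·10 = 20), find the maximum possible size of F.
max |F| = C(57, 9) = 8996462475

Erdős-Ko-Rado (1961): when n ≥ 2k, max |F| = C(n−1, k−1). The bound is attained by the star {A : i ∈ A} for any fixed i ∈ [n]. Here C(58−1, 10−1) = C(57, 9) = 8996462475.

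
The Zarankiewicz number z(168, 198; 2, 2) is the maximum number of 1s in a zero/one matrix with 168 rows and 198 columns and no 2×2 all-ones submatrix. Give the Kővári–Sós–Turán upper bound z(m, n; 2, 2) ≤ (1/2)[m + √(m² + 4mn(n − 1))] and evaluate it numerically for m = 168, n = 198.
z(168, 198; 2, 2) ≤ (1/2)[168 + √(168² + 4·168·198·197)] = (1/2)[168 + √26240256] = 2645.2622

Kővári–Sós–Turán: let r_1, ..., r_168 be the row sums and z = Σ r_i the total number of 1s. Each pair of columns can share at most one row with both entries 1 (else a 2×2 all-ones block appears), so Σ_i C(r_i, 2) ≤ C(198, 2) = 19503. By convexity Σ_i C(r_i, 2) ≥ 168·C(z/168, 2) = z(z − 168)/(2·168), giving z² − 168z − 168·198·197 ≤ 0 and hence z ≤ (1/2)[168 + √(28224 + 4·6553008)] = (1/2)[168 + √26240256] ≈ (1/2)(168 + 5122.5244) = 2645.2622.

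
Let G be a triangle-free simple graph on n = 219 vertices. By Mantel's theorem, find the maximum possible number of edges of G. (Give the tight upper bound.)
ex(219, K_3) = ⌊219^2/4⌋ = 11990

Mantel (1907): a triangle-free graph on n vertices has at most ⌊n^2/4⌋ edges, with equality for the complete bipartite graph K_{⌊n/2⌋, ⌈n/2⌉}. For n = 219: ⌊219^2/4⌋ = ⌊47961/4⌋ = 11990. The extremal graph is K_{109, 110}, which has 109·110 = 11990 edges.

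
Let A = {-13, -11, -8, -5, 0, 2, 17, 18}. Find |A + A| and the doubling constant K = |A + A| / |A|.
K = |A + A| / |A| = 32/8 = 4

Enumerate A + A = {a + b : a, b ∈ A}. With |A| = 8, there are |A|^2 = 64 ordered sum pairs; collecting distinct values, A + A = {-26, -24, -22, -21, -19, -18, -16, -13, -11, -10, -9, -8, -6, -5, -3, 0, 2, 4, 5, 6, 7, 9, 10, 12, 13, 17, 18, 19, 20, 34, 35, 36}, so |A + A| = 32. Thus K = 32/8 = 4. For comparison, the minimum possible |A + A| over all 8-element sets is 2·8 − 1 = 15 (so min K = 15/8), attained only by arithmetic progressions.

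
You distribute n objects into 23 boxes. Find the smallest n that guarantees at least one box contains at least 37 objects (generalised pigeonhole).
n = (37 − 1)·23 + 1 = 829

By the generalised pigeonhole principle, to guarantee some box contains ≥ r objects we need more than (r − 1) · k objects total. Threshold: n = (r − 1) · k + 1. With r = 37 and k = 23: n = 36 · 23 + 1 = 828 + 1 = 829. For n = 828 = 36 · 23, we can put exactly 36 objects in every box, avoiding 37 in any single one — so 829 is tight.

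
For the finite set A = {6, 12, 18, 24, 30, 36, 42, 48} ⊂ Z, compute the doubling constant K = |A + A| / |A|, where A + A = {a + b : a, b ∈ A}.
K = |A + A| / |A| = 15/8

Enumerate A + A = {a + b : a, b ∈ A}. With |A| = 8, there are |A|^2 = 64 ordered sum pairs; collecting distinct values, A + A = {12, 18, 24, 30, 36, 42, 48, 54, 60, 66, 72, 78, 84, 90, 96}, so |A + A| = 15. Thus K = 15/8. Here |A + A| = 2|A| − 1 = 15, the minimum possible — so K = 15/8 is minimal, which holds iff A is an arithmetic progression.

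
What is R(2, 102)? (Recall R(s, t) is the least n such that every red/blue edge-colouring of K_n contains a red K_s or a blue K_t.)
R(2, 102) = 102

R(2, k) = k for all k ≥ 2: in a 2-colouring of K_k, either some edge is red (a red K_2) or all edges are blue (a blue K_k). And K_{101} coloured all-blue has no blue K_102, so R(2, 102) > 101. Hence R(2, 102) = 102.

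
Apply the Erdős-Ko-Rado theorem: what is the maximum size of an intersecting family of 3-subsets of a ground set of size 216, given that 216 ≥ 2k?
max |F| = C(215, 2) = 23005

Erdős-Ko-Rado (1961): when n ≥ 2k, max |F| = C(n−1, k−1). The bound is attained by the star {A : i ∈ A} for any fixed i ∈ [n]. Here C(216−1, 3−1) = C(215, 2) = 23005.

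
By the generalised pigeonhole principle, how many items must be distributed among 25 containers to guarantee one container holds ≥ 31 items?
n = (31 − 1)·25 + 1 = 751

By the generalised pigeonhole principle, to guarantee some box contains ≥ r objects we need more than (r − 1) · k objects total. Threshold: n = (r − 1) · k + 1. With r = 31 and k = 25: n = 30 · 25 + 1 = 750 + 1 = 751. For n = 750 = 30 · 25, we can put exactly 30 objects in every box, avoiding 31 in any single one — so 751 is tight.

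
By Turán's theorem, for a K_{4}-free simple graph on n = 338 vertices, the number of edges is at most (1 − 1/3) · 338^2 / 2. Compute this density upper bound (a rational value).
Turán density bound = (2/3) · 338^2/2 = 114244/3 ≈ 38081.3333

Turán's theorem: ex(n, K_{r+1}) is achieved by the complete r-partite Turán graph T(n, r) with parts as balanced as possible, and is at most (1 − 1/r) · n^2/2. For r = 3, n = 338: the density bound is (2/3) · 114244/2 = 114244/3 ≈ 38081.3333. The integer-valued extremum is e(T(338, 3)) = 38081, which is strictly less than the density bound 114244/3 since 3 ∤ 338 (the parts of T(338, 3) cannot all be equal).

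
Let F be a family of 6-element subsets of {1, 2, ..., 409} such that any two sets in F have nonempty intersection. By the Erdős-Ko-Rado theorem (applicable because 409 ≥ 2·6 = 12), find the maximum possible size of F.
max |F| = C(408, 5) = 91925446536

The Erdős-Ko-Rado theorem states: for n ≥ 2k, an intersecting family of k-subsets of an n-element set has size at most C(n − 1, k − 1), with equality for 'star' families {A ⊆ [n] : |A| = k, i ∈ A} (fix an element i). For n = 409, k = 6: C(408, 5) = 91925446536.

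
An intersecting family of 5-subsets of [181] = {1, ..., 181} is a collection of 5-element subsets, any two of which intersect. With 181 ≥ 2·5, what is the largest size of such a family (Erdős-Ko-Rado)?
max |F| = C(180, 4) = 42296805

Erdős-Ko-Rado (1961): when n ≥ 2k, max |F| = C(n−1, k−1). The bound is attained by the star {A : i ∈ A} for any fixed i ∈ [n]. Here C(181−1, 5−1) = C(180, 4) = 42296805.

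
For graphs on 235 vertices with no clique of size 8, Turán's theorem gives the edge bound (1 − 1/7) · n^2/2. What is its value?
Turán density bound = (6/7) · 235^2/2 = 165675/7 ≈ 23667.8571

Turán's theorem: ex(n, K_{r+1}) is achieved by the complete r-partite Turán graph T(n, r) with parts as balanced as possible, and is at most (1 − 1/r) · n^2/2. For r = 7, n = 235: the density bound is (6/7) · 55225/2 = 165675/7 ≈ 23667.8571. The integer-valued extremum is e(T(235, 7)) = 23667, which is strictly less than the density bound 165675/7 since 7 ∤ 235 (the parts of T(235, 7) cannot all be equal).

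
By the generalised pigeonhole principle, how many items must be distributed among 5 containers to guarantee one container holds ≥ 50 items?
n = (50 − 1)·5 + 1 = 246

By the generalised pigeonhole principle, to guarantee some box contains ≥ r objects we need more than (r − 1) · k objects total. Threshold: n = (r − 1) · k + 1. With r = 50 and k = 5: n = 49 · 5 + 1 = 245 + 1 = 246. For n = 245 = 49 · 5, we can put exactly 49 objects in every box, avoiding 50 in any single one — so 246 is tight.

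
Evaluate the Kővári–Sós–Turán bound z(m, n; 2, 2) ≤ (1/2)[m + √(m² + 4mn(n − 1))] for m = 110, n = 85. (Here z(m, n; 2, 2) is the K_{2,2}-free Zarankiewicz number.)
z(110, 85; 2, 2) ≤ (1/2)[110 + √(110² + 4·110·85·84)] = (1/2)[110 + √3153700] = 942.933

Kővári–Sós–Turán: let r_1, ..., r_110 be the row sums and z = Σ r_i the total number of 1s. Each pair of columns can share at most one row with both entries 1 (else a 2×2 all-ones block appears), so Σ_i C(r_i, 2) ≤ C(85, 2) = 3570. By convexity Σ_i C(r_i, 2) ≥ 110·C(z/110, 2) = z(z − 110)/(2·110), giving z² − 110z − 110·85·84 ≤ 0 and hence z ≤ (1/2)[110 + √(12100 + 4·785400)] = (1/2)[110 + √3153700] ≈ (1/2)(110 + 1775.866) = 942.933.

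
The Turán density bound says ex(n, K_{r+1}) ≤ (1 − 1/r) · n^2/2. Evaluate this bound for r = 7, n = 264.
Turán density bound = (6/7) · 264^2/2 = 209088/7 ≈ 29869.7143

Turán's theorem: ex(n, K_{r+1}) is achieved by the complete r-partite Turán graph T(n, r) with parts as balanced as possible, and is at most (1 − 1/r) · n^2/2. For r = 7, n = 264: the density bound is (6/7) · 69696/2 = 209088/7 ≈ 29869.7143. The integer-valued extremum is e(T(264, 7)) = 29869, which is strictly less than the density bound 209088/7 since 7 ∤ 264 (the parts of T(264, 7) cannot all be equal).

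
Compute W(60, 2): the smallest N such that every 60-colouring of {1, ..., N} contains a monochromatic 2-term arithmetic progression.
W(60, 2) = 60 + 1 = 61

A 2-term AP is any pair of integers, so a monochromatic 2-AP exists iff some colour is used at least twice. With 60 colours, the colouring i ↦ i on {1, ..., 60} uses each colour once, avoiding any monochromatic pair, so W(60, 2) > 60. For {1, ..., 61}, pigeonhole forces two integers of the same colour, which form a monochromatic 2-AP. Hence W(60, 2) = 61.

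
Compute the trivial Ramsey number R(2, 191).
R(2, 191) = 191

R(2, k) = k for all k ≥ 2: in a 2-colouring of K_k, either some edge is red (a red K_2) or all edges are blue (a blue K_k). And K_{190} coloured all-blue has no blue K_191, so R(2, 191) > 190. Hence R(2, 191) = 191.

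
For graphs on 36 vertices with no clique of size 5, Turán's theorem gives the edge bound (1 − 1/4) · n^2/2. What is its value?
Turán density bound = (3/4) · 36^2/2 = 486

Turán's theorem: ex(n, K_{r+1}) is achieved by the complete r-partite Turán graph T(n, r) with parts as balanced as possible, and is at most (1 − 1/r) · n^2/2. For r = 4, n = 36: the density bound is (3/4) · 1296/2 = 486. Since 4 ∣ 36, the Turán graph T(36, 4) has parts of equal size 9, and its edge count e(T(36, 4)) = 486 attains the density bound exactly.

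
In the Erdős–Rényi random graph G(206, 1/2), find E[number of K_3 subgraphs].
E[# K_3] = C(206, 3) · (1/2)^C(3, 2) = 1435820 / 2^3 = 358955/2 = 179477.5

For each 3-subset S of vertices (there are C(206, 3) = 1435820 such S), let X_S = 1 if S induces a K_3 (all C(3, 2) = 3 edges present). Then P(X_S = 1) = (1/2)^3 = 1/8. By linearity of expectation, E[# K_3] = C(206, 3) · (1/2)^3 = 1435820 / 8 = 358955/2 = 179477.5.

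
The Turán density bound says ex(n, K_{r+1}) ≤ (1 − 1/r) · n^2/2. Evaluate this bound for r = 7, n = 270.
Turán density bound = (6/7) · 270^2/2 = 218700/7 ≈ 31242.8571

Turán's theorem: ex(n, K_{r+1}) is achieved by the complete r-partite Turán graph T(n, r) with parts as balanced as possible, and is at most (1 − 1/r) · n^2/2. For r = 7, n = 270: the density bound is (6/7) · 72900/2 = 218700/7 ≈ 31242.8571. The integer-valued extremum is e(T(270, 7)) = 31242, which is strictly less than the density bound 218700/7 since 7 ∤ 270 (the parts of T(270, 7) cannot all be equal).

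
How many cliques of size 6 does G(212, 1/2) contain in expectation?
E[# K_6] = C(212, 6) · (1/2)^C(6, 2) = 117404591304 / 2^15 = 14675573913/4096 ≈ 3582903.787354

For each 6-subset S of vertices (there are C(212, 6) = 117404591304 such S), let X_S = 1 if S induces a K_6 (all C(6, 2) = 15 edges present). Then P(X_S = 1) = (1/2)^15 = 1/32768. By linearity of expectation, E[# K_6] = C(212, 6) · (1/2)^15 = 117404591304 / 32768 = 14675573913/4096 ≈ 3582903.787354.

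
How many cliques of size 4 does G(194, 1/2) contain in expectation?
E[# K_4] = C(194, 4) · (1/2)^C(4, 2) = 57211376 / 2^6 = 3575711/4 = 893927.75

For each 4-subset S of vertices (there are C(194, 4) = 57211376 such S), let X_S = 1 if S induces a K_4 (all C(4, 2) = 6 edges present). Then P(X_S = 1) = (1/2)^6 = 1/64. By linearity of expectation, E[# K_4] = C(194, 4) · (1/2)^6 = 57211376 / 64 = 3575711/4 = 893927.75.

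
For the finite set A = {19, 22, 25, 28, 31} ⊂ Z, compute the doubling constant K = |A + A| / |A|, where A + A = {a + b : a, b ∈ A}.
K = |A + A| / |A| = 9/5

Enumerate A + A = {a + b : a, b ∈ A}. With |A| = 5, there are |A|^2 = 25 ordered sum pairs; collecting distinct values, A + A = {38, 41, 44, 47, 50, 53, 56, 59, 62}, so |A + A| = 9. Thus K = 9/5. Here |A + A| = 2|A| − 1 = 9, the minimum possible — so K = 9/5 is minimal, which holds iff A is an arithmetic progression.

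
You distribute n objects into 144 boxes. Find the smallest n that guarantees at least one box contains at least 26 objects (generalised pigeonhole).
n = (26 − 1)·144 + 1 = 3601

By the generalised pigeonhole principle, to guarantee some box contains ≥ r objects we need more than (r − 1) · k objects total. Threshold: n = (r − 1) · k + 1. With r = 26 and k = 144: n = 25 · 144 + 1 = 3600 + 1 = 3601. For n = 3600 = 25 · 144, we can put exactly 25 objects in every box, avoiding 26 in any single one — so 3601 is tight.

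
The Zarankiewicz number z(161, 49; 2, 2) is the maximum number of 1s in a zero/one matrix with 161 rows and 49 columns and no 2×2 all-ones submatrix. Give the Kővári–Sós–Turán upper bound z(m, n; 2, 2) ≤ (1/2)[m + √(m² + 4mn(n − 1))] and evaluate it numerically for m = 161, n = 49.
z(161, 49; 2, 2) ≤ (1/2)[161 + √(161² + 4·161·49·48)] = (1/2)[161 + √1540609] = 701.1064

Kővári–Sós–Turán: let r_1, ..., r_161 be the row sums and z = Σ r_i the total number of 1s. Each pair of columns can share at most one row with both entries 1 (else a 2×2 all-ones block appears), so Σ_i C(r_i, 2) ≤ C(49, 2) = 1176. By convexity Σ_i C(r_i, 2) ≥ 161·C(z/161, 2) = z(z − 161)/(2·161), giving z² − 161z − 161·49·48 ≤ 0 and hence z ≤ (1/2)[161 + √(25921 + 4·378672)] = (1/2)[161 + √1540609] ≈ (1/2)(161 + 1241.2127) = 701.1064.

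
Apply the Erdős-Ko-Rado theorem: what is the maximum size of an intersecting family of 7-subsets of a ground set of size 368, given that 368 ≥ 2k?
max |F| = C(367, 6) = 3257047534741

The Erdős-Ko-Rado theorem states: for n ≥ 2k, an intersecting family of k-subsets of an n-element set has size at most C(n − 1, k − 1), with equality for 'star' families {A ⊆ [n] : |A| = k, i ∈ A} (fix an element i). For n = 368, k = 7: C(367, 6) = 3257047534741.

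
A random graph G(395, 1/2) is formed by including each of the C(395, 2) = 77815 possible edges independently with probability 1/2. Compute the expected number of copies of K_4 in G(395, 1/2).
E[# K_4] = C(395, 4) · (1/2)^C(4, 2) = 998988970 / 2^6 = 499494485/32 = 15609202.65625

For each 4-subset S of vertices (there are C(395, 4) = 998988970 such S), let X_S = 1 if S induces a K_4 (all C(4, 2) = 6 edges present). Then P(X_S = 1) = (1/2)^6 = 1/64. By linearity of expectation, E[# K_4] = C(395, 4) · (1/2)^6 = 998988970 / 64 = 499494485/32 = 15609202.65625.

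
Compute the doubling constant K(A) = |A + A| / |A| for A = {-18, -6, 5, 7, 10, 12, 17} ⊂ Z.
K = |A + A| / |A| = 24/7

Enumerate A + A = {a + b : a, b ∈ A}. With |A| = 7, there are |A|^2 = 49 ordered sum pairs; collecting distinct values, A + A = {-36, -24, -13, -12, -11, -8, -6, -1, 1, 4, 6, 10, 11, 12, 14, 15, 17, 19, 20, 22, 24, 27, 29, 34}, so |A + A| = 24. Thus K = 24/7. For comparison, the minimum possible |A + A| over all 7-element sets is 2·7 − 1 = 13 (so min K = 13/7), attained only by arithmetic progressions.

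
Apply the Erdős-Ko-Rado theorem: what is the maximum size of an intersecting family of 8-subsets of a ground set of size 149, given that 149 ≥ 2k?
max |F| = C(148, 7) = 267212177232

The Erdős-Ko-Rado theorem states: for n ≥ 2k, an intersecting family of k-subsets of an n-element set has size at most C(n − 1, k − 1), with equality for 'star' families {A ⊆ [n] : |A| = k, i ∈ A} (fix an element i). For n = 149, k = 8: C(148, 7) = 267212177232.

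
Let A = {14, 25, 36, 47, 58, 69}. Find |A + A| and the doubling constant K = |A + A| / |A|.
K = |A + A| / |A| = 11/6

Enumerate A + A = {a + b : a, b ∈ A}. With |A| = 6, there are |A|^2 = 36 ordered sum pairs; collecting distinct values, A + A = {28, 39, 50, 61, 72, 83, 94, 105, 116, 127, 138}, so |A + A| = 11. Thus K = 11/6. Here |A + A| = 2|A| − 1 = 11, the minimum possible — so K = 11/6 is minimal, which holds iff A is an arithmetic progression.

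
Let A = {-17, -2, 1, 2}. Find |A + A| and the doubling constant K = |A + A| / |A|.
K = |A + A| / |A| = 10/4 = 5/2

Enumerate A + A = {a + b : a, b ∈ A}. With |A| = 4, there are |A|^2 = 16 ordered sum pairs; collecting distinct values, A + A = {-34, -19, -16, -15, -4, -1, 0, 2, 3, 4}, so |A + A| = 10. Thus K = 10/4 = 5/2. For comparison, the minimum possible |A + A| over all 4-element sets is 2·4 − 1 = 7 (so min K = 7/4), attained only by arithmetic progressions.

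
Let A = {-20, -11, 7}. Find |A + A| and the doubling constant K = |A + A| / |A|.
K = |A + A| / |A| = 6/3 = 2

Enumerate A + A = {a + b : a, b ∈ A}. With |A| = 3, there are |A|^2 = 9 ordered sum pairs; collecting distinct values, A + A = {-40, -31, -22, -13, -4, 14}, so |A + A| = 6. Thus K = 6/3 = 2. For comparison, the minimum possible |A + A| over all 3-element sets is 2·3 − 1 = 5 (so min K = 5/3), attained only by arithmetic progressions.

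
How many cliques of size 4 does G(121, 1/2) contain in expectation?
E[# K_4] = C(121, 4) · (1/2)^C(4, 2) = 8495410 / 2^6 = 4247705/32 = 132740.78125

For each 4-subset S of vertices (there are C(121, 4) = 8495410 such S), let X_S = 1 if S induces a K_4 (all C(4, 2) = 6 edges present). Then P(X_S = 1) = (1/2)^6 = 1/64. By linearity of expectation, E[# K_4] = C(121, 4) · (1/2)^6 = 8495410 / 64 = 4247705/32 = 132740.78125.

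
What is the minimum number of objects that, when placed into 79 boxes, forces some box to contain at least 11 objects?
n = (11 − 1)·79 + 1 = 791

By the generalised pigeonhole principle, to guarantee some box contains ≥ r objects we need more than (r − 1) · k objects total. Threshold: n = (r − 1) · k + 1. With r = 11 and k = 79: n = 10 · 79 + 1 = 790 + 1 = 791. For n = 790 = 10 · 79, we can put exactly 10 objects in every box, avoiding 11 in any single one — so 791 is tight.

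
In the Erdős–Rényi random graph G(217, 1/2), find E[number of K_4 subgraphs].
E[# K_4] = C(217, 4) · (1/2)^C(4, 2) = 89857530 / 2^6 = 44928765/32 = 1404023.90625

For each 4-subset S of vertices (there are C(217, 4) = 89857530 such S), let X_S = 1 if S induces a K_4 (all C(4, 2) = 6 edges present). Then P(X_S = 1) = (1/2)^6 = 1/64. By linearity of expectation, E[# K_4] = C(217, 4) · (1/2)^6 = 89857530 / 64 = 44928765/32 = 1404023.90625.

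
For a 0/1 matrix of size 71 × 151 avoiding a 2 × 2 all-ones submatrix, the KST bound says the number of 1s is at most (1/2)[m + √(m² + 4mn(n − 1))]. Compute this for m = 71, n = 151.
z(71, 151; 2, 2) ≤ (1/2)[71 + √(71² + 4·71·151·150)] = (1/2)[71 + √6437641] = 1304.1253

Kővári–Sós–Turán: let r_1, ..., r_71 be the row sums and z = Σ r_i the total number of 1s. Each pair of columns can share at most one row with both entries 1 (else a 2×2 all-ones block appears), so Σ_i C(r_i, 2) ≤ C(151, 2) = 11325. By convexity Σ_i C(r_i, 2) ≥ 71·C(z/71, 2) = z(z − 71)/(2·71), giving z² − 71z − 71·151·150 ≤ 0 and hence z ≤ (1/2)[71 + √(5041 + 4·1608150)] = (1/2)[71 + √6437641] ≈ (1/2)(71 + 2537.2507) = 1304.1253.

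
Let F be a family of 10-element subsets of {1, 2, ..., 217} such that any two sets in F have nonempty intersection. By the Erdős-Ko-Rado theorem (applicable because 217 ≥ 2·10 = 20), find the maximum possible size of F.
max |F| = C(216, 9) = 2382153741979440

The Erdős-Ko-Rado theorem states: for n ≥ 2k, an intersecting family of k-subsets of an n-element set has size at most C(n − 1, k − 1), with equality for 'star' families {A ⊆ [n] : |A| = k, i ∈ A} (fix an element i). For n = 217, k = 10: C(216, 9) = 2382153741979440.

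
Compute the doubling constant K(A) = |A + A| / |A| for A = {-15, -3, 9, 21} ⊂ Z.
K = |A + A| / |A| = 7/4

Enumerate A + A = {a + b : a, b ∈ A}. With |A| = 4, there are |A|^2 = 16 ordered sum pairs; collecting distinct values, A + A = {-30, -18, -6, 6, 18, 30, 42}, so |A + A| = 7. Thus K = 7/4. Here |A + A| = 2|A| − 1 = 7, the minimum possible — so K = 7/4 is minimal, which holds iff A is an arithmetic progression.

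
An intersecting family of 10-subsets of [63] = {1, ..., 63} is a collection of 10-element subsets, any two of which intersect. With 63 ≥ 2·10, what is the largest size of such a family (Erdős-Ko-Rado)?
max |F| = C(62, 9) = 20286591270

The Erdős-Ko-Rado theorem states: for n ≥ 2k, an intersecting family of k-subsets of an n-element set has size at most C(n − 1, k − 1), with equality for 'star' families {A ⊆ [n] : |A| = k, i ∈ A} (fix an element i). For n = 63, k = 10: C(62, 9) = 20286591270.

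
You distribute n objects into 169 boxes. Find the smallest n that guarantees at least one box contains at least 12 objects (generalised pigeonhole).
n = (12 − 1)·169 + 1 = 1860

By the generalised pigeonhole principle, to guarantee some box contains ≥ r objects we need more than (r − 1) · k objects total. Threshold: n = (r − 1) · k + 1. With r = 12 and k = 169: n = 11 · 169 + 1 = 1859 + 1 = 1860. For n = 1859 = 11 · 169, we can put exactly 11 objects in every box, avoiding 12 in any single one — so 1860 is tight.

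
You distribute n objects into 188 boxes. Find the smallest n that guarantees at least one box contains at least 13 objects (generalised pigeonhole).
n = (13 − 1)·188 + 1 = 2257

By the generalised pigeonhole principle, to guarantee some box contains ≥ r objects we need more than (r − 1) · k objects total. Threshold: n = (r − 1) · k + 1. With r = 13 and k = 188: n = 12 · 188 + 1 = 2256 + 1 = 2257. For n = 2256 = 12 · 188, we can put exactly 12 objects in every box, avoiding 13 in any single one — so 2257 is tight.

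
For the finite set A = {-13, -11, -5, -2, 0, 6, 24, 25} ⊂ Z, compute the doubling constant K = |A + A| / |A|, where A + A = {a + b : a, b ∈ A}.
K = |A + A| / |A| = 32/8 = 4

Enumerate A + A = {a + b : a, b ∈ A}. With |A| = 8, there are |A|^2 = 64 ordered sum pairs; collecting distinct values, A + A = {-26, -24, -22, -18, -16, -15, -13, -11, -10, -7, -5, -4, -2, 0, 1, 4, 6, 11, 12, 13, 14, 19, 20, 22, 23, 24, 25, 30, 31, 48, 49, 50}, so |A + A| = 32. Thus K = 32/8 = 4. For comparison, the minimum possible |A + A| over all 8-element sets is 2·8 − 1 = 15 (so min K = 15/8), attained only by arithmetic progressions.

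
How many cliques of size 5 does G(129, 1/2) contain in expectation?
E[# K_5] = C(129, 5) · (1/2)^C(5, 2) = 275234400 / 2^10 = 8601075/32 = 268783.59375

For each 5-subset S of vertices (there are C(129, 5) = 275234400 such S), let X_S = 1 if S induces a K_5 (all C(5, 2) = 10 edges present). Then P(X_S = 1) = (1/2)^10 = 1/1024. By linearity of expectation, E[# K_5] = C(129, 5) · (1/2)^10 = 275234400 / 1024 = 8601075/32 = 268783.59375.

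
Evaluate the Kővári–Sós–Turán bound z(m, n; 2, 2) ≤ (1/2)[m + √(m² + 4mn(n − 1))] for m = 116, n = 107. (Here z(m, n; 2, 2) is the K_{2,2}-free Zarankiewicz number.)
z(116, 107; 2, 2) ≤ (1/2)[116 + √(116² + 4·116·107·106)] = (1/2)[116 + √5276144] = 1206.4929

Kővári–Sós–Turán: let r_1, ..., r_116 be the row sums and z = Σ r_i the total number of 1s. Each pair of columns can share at most one row with both entries 1 (else a 2×2 all-ones block appears), so Σ_i C(r_i, 2) ≤ C(107, 2) = 5671. By convexity Σ_i C(r_i, 2) ≥ 116·C(z/116, 2) = z(z − 116)/(2·116), giving z² − 116z − 116·107·106 ≤ 0 and hence z ≤ (1/2)[116 + √(13456 + 4·1315672)] = (1/2)[116 + √5276144] ≈ (1/2)(116 + 2296.9859) = 1206.4929.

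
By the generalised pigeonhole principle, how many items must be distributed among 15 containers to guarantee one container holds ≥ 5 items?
n = (5 − 1)·15 + 1 = 61

By the generalised pigeonhole principle, to guarantee some box contains ≥ r objects we need more than (r − 1) · k objects total. Threshold: n = (r − 1) · k + 1. With r = 5 and k = 15: n = 4 · 15 + 1 = 60 + 1 = 61. For n = 60 = 4 · 15, we can put exactly 4 objects in every box, avoiding 5 in any single one — so 61 is tight.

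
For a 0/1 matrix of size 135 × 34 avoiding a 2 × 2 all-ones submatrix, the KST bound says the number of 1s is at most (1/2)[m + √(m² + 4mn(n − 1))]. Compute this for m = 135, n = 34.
z(135, 34; 2, 2) ≤ (1/2)[135 + √(135² + 4·135·34·33)] = (1/2)[135 + √624105] = 462.5016

Kővári–Sós–Turán: let r_1, ..., r_135 be the row sums and z = Σ r_i the total number of 1s. Each pair of columns can share at most one row with both entries 1 (else a 2×2 all-ones block appears), so Σ_i C(r_i, 2) ≤ C(34, 2) = 561. By convexity Σ_i C(r_i, 2) ≥ 135·C(z/135, 2) = z(z − 135)/(2·135), giving z² − 135z − 135·34·33 ≤ 0 and hence z ≤ (1/2)[135 + √(18225 + 4·151470)] = (1/2)[135 + √624105] ≈ (1/2)(135 + 790.0032) = 462.5016.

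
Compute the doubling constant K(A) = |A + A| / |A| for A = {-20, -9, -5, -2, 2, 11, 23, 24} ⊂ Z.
K = |A + A| / |A| = 32/8 = 4

Enumerate A + A = {a + b : a, b ∈ A}. With |A| = 8, there are |A|^2 = 64 ordered sum pairs; collecting distinct values, A + A = {-40, -29, -25, -22, -18, -14, -11, -10, -9, -7, -4, -3, 0, 2, 3, 4, 6, 9, 13, 14, 15, 18, 19, 21, 22, 25, 26, 34, 35, 46, 47, 48}, so |A + A| = 32. Thus K = 32/8 = 4. For comparison, the minimum possible |A + A| over all 8-element sets is 2·8 − 1 = 15 (so min K = 15/8), attained only by arithmetic progressions.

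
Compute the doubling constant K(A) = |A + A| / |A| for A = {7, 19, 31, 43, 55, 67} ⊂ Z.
K = |A + A| / |A| = 11/6

Enumerate A + A = {a + b : a, b ∈ A}. With |A| = 6, there are |A|^2 = 36 ordered sum pairs; collecting distinct values, A + A = {14, 26, 38, 50, 62, 74, 86, 98, 110, 122, 134}, so |A + A| = 11. Thus K = 11/6. Here |A + A| = 2|A| − 1 = 11, the minimum possible — so K = 11/6 is minimal, which holds iff A is an arithmetic progression.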